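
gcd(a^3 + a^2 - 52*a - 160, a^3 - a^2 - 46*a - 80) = a^2 - 3*a - 40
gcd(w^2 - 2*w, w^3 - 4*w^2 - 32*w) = w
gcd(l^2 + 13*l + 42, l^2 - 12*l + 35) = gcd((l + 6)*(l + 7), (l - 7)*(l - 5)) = 1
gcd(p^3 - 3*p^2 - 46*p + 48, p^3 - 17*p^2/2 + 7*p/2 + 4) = p^2 - 9*p + 8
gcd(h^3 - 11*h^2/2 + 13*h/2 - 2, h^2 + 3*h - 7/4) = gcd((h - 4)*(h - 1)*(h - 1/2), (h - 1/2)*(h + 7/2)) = h - 1/2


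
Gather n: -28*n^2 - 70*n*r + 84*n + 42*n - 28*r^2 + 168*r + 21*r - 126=-28*n^2 + n*(126 - 70*r) - 28*r^2 + 189*r - 126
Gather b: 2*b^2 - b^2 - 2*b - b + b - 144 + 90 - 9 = b^2 - 2*b - 63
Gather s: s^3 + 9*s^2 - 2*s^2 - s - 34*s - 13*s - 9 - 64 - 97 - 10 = s^3 + 7*s^2 - 48*s - 180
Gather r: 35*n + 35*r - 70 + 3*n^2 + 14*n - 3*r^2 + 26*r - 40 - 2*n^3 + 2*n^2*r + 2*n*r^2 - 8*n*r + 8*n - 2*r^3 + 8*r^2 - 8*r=-2*n^3 + 3*n^2 + 57*n - 2*r^3 + r^2*(2*n + 5) + r*(2*n^2 - 8*n + 53) - 110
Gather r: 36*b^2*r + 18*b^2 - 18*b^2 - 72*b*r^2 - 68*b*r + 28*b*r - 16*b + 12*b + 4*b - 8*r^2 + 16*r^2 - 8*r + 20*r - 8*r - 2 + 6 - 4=r^2*(8 - 72*b) + r*(36*b^2 - 40*b + 4)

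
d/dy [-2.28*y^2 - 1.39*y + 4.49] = -4.56*y - 1.39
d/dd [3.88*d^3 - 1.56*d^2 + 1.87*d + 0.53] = 11.64*d^2 - 3.12*d + 1.87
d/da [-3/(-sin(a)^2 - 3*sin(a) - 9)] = -3*(2*sin(a) + 3)*cos(a)/(sin(a)^2 + 3*sin(a) + 9)^2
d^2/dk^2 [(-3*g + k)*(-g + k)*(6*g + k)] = 4*g + 6*k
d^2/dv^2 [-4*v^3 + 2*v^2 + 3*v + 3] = 4 - 24*v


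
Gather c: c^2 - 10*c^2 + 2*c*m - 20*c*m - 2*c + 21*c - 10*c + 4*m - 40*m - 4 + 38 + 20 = -9*c^2 + c*(9 - 18*m) - 36*m + 54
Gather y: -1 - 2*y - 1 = -2*y - 2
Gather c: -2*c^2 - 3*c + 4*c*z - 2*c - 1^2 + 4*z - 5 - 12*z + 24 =-2*c^2 + c*(4*z - 5) - 8*z + 18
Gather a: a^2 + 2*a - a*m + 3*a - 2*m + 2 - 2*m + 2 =a^2 + a*(5 - m) - 4*m + 4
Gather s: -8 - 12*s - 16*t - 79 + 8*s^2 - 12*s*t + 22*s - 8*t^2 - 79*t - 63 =8*s^2 + s*(10 - 12*t) - 8*t^2 - 95*t - 150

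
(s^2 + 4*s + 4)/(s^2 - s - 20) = (s^2 + 4*s + 4)/(s^2 - s - 20)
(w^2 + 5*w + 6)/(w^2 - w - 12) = (w + 2)/(w - 4)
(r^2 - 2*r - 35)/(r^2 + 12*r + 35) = (r - 7)/(r + 7)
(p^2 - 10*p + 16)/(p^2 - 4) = (p - 8)/(p + 2)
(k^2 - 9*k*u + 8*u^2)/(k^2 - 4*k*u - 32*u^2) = (k - u)/(k + 4*u)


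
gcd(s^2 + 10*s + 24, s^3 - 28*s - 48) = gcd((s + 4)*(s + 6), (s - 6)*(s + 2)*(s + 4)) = s + 4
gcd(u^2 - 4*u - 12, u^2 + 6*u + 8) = u + 2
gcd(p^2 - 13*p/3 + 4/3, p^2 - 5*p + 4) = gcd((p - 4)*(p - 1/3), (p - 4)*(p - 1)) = p - 4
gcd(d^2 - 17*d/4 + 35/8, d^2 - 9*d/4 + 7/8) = d - 7/4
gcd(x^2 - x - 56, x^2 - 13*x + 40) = x - 8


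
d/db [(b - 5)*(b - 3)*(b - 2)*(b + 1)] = 4*b^3 - 27*b^2 + 42*b + 1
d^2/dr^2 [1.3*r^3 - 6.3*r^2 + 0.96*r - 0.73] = 7.8*r - 12.6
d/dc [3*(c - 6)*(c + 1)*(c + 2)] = 9*c^2 - 18*c - 48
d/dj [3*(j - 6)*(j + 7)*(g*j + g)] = 3*g*(3*j^2 + 4*j - 41)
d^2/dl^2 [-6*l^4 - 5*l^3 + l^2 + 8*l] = -72*l^2 - 30*l + 2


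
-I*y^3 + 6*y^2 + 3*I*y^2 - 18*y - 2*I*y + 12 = (y - 2)*(y + 6*I)*(-I*y + I)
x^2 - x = x*(x - 1)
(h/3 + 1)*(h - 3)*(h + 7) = h^3/3 + 7*h^2/3 - 3*h - 21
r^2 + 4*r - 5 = (r - 1)*(r + 5)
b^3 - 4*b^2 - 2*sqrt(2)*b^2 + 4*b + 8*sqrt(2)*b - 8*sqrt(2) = (b - 2)^2*(b - 2*sqrt(2))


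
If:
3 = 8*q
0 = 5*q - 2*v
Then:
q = 3/8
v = 15/16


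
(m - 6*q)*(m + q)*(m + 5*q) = m^3 - 31*m*q^2 - 30*q^3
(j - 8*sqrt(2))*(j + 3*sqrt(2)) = j^2 - 5*sqrt(2)*j - 48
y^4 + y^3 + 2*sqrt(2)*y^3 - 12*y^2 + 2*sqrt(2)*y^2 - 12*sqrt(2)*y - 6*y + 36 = (y - 2)*(y + 3)*(y - sqrt(2))*(y + 3*sqrt(2))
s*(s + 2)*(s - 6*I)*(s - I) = s^4 + 2*s^3 - 7*I*s^3 - 6*s^2 - 14*I*s^2 - 12*s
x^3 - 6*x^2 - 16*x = x*(x - 8)*(x + 2)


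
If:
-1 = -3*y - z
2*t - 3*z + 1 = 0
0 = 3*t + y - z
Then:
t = 1/19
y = 4/19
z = 7/19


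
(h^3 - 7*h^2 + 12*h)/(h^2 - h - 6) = h*(h - 4)/(h + 2)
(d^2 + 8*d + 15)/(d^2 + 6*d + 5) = (d + 3)/(d + 1)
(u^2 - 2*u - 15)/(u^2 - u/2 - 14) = 2*(-u^2 + 2*u + 15)/(-2*u^2 + u + 28)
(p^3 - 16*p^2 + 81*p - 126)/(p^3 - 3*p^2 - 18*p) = (p^2 - 10*p + 21)/(p*(p + 3))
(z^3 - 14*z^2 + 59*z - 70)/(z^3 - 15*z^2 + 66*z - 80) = (z - 7)/(z - 8)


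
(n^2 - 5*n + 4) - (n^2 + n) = 4 - 6*n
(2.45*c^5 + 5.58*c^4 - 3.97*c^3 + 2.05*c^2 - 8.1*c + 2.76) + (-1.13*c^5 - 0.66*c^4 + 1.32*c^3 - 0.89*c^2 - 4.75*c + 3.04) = 1.32*c^5 + 4.92*c^4 - 2.65*c^3 + 1.16*c^2 - 12.85*c + 5.8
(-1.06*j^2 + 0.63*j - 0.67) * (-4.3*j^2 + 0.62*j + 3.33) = 4.558*j^4 - 3.3662*j^3 - 0.2582*j^2 + 1.6825*j - 2.2311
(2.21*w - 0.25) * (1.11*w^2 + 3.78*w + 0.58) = 2.4531*w^3 + 8.0763*w^2 + 0.3368*w - 0.145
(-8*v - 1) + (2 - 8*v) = 1 - 16*v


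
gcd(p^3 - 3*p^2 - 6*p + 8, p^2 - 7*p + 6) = p - 1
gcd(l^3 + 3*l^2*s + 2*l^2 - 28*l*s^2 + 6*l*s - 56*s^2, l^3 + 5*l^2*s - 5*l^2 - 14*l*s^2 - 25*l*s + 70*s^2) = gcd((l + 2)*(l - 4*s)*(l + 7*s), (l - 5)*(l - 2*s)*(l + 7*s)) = l + 7*s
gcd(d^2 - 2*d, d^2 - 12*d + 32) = 1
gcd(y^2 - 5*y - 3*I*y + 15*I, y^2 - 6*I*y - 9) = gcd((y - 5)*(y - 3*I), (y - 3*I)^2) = y - 3*I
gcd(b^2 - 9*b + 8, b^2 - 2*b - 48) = b - 8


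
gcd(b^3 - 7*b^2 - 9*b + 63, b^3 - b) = 1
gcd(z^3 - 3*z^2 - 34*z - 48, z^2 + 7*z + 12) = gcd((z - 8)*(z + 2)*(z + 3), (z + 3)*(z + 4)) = z + 3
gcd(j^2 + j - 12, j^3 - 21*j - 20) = j + 4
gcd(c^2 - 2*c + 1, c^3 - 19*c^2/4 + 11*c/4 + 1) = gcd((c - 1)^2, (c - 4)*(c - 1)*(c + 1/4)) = c - 1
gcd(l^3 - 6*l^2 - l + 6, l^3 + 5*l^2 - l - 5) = l^2 - 1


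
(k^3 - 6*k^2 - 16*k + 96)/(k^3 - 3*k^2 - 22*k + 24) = (k - 4)/(k - 1)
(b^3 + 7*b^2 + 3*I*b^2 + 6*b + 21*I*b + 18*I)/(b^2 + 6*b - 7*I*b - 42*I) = (b^2 + b*(1 + 3*I) + 3*I)/(b - 7*I)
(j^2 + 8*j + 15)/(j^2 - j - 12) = (j + 5)/(j - 4)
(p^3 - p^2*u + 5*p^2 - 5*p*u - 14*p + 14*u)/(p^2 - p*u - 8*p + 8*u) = (p^2 + 5*p - 14)/(p - 8)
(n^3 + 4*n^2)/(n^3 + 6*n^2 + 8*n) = n/(n + 2)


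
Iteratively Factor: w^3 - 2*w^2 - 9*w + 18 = (w - 2)*(w^2 - 9) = (w - 3)*(w - 2)*(w + 3)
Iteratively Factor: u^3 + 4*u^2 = (u)*(u^2 + 4*u) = u*(u + 4)*(u)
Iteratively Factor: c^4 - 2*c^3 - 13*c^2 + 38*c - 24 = (c - 3)*(c^3 + c^2 - 10*c + 8) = (c - 3)*(c + 4)*(c^2 - 3*c + 2) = (c - 3)*(c - 1)*(c + 4)*(c - 2)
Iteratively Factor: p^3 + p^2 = (p)*(p^2 + p) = p^2*(p + 1)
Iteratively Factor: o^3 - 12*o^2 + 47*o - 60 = (o - 3)*(o^2 - 9*o + 20) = (o - 4)*(o - 3)*(o - 5)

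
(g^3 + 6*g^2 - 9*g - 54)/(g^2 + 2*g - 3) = (g^2 + 3*g - 18)/(g - 1)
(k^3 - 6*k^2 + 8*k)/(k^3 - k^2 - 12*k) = (k - 2)/(k + 3)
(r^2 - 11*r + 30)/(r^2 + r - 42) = (r - 5)/(r + 7)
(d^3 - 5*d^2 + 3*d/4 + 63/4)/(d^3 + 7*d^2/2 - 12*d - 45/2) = (d - 7/2)/(d + 5)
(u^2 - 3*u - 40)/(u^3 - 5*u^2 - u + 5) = (u^2 - 3*u - 40)/(u^3 - 5*u^2 - u + 5)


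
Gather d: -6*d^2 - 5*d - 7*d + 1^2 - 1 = -6*d^2 - 12*d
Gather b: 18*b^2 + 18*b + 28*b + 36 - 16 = 18*b^2 + 46*b + 20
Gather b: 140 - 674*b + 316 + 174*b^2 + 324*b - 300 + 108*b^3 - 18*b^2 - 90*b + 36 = 108*b^3 + 156*b^2 - 440*b + 192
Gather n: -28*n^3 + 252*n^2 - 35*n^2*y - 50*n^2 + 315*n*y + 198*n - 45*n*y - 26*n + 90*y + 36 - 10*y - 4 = -28*n^3 + n^2*(202 - 35*y) + n*(270*y + 172) + 80*y + 32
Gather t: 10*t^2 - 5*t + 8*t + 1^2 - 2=10*t^2 + 3*t - 1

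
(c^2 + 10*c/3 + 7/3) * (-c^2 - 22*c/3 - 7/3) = -c^4 - 32*c^3/3 - 262*c^2/9 - 224*c/9 - 49/9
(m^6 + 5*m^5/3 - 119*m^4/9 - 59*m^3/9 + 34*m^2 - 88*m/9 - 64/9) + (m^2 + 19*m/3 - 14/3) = m^6 + 5*m^5/3 - 119*m^4/9 - 59*m^3/9 + 35*m^2 - 31*m/9 - 106/9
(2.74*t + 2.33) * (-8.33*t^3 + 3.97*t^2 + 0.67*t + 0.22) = -22.8242*t^4 - 8.5311*t^3 + 11.0859*t^2 + 2.1639*t + 0.5126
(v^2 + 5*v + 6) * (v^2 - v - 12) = v^4 + 4*v^3 - 11*v^2 - 66*v - 72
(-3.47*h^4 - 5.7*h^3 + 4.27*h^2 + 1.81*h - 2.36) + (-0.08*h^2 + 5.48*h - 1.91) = -3.47*h^4 - 5.7*h^3 + 4.19*h^2 + 7.29*h - 4.27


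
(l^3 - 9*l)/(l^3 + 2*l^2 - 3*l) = (l - 3)/(l - 1)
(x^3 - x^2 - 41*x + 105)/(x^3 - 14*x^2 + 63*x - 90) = (x + 7)/(x - 6)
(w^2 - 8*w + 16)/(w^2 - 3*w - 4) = (w - 4)/(w + 1)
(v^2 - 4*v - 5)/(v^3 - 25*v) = (v + 1)/(v*(v + 5))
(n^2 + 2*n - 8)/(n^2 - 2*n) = (n + 4)/n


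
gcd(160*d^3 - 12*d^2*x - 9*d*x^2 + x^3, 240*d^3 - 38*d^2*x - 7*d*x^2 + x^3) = 40*d^2 - 13*d*x + x^2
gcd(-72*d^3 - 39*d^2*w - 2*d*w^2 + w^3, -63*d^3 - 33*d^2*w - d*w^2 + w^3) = 9*d^2 + 6*d*w + w^2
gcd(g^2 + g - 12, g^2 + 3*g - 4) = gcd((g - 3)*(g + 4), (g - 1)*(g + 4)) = g + 4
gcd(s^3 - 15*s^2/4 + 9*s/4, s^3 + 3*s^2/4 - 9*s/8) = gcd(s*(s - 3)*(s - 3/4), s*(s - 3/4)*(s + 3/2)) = s^2 - 3*s/4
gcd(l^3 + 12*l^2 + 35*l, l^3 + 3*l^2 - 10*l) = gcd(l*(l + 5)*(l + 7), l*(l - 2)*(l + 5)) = l^2 + 5*l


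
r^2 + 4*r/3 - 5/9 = (r - 1/3)*(r + 5/3)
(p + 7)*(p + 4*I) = p^2 + 7*p + 4*I*p + 28*I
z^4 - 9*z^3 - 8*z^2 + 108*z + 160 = (z - 8)*(z - 5)*(z + 2)^2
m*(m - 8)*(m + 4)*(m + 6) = m^4 + 2*m^3 - 56*m^2 - 192*m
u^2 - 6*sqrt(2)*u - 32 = (u - 8*sqrt(2))*(u + 2*sqrt(2))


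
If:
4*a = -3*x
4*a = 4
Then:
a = 1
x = -4/3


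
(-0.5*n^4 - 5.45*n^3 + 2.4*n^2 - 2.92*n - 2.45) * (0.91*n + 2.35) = -0.455*n^5 - 6.1345*n^4 - 10.6235*n^3 + 2.9828*n^2 - 9.0915*n - 5.7575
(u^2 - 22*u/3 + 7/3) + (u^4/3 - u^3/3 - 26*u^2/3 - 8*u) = u^4/3 - u^3/3 - 23*u^2/3 - 46*u/3 + 7/3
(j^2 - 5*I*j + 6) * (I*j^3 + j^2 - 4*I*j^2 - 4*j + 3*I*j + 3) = I*j^5 + 6*j^4 - 4*I*j^4 - 24*j^3 + 4*I*j^3 + 24*j^2 - 4*I*j^2 - 24*j + 3*I*j + 18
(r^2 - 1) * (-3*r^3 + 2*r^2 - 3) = -3*r^5 + 2*r^4 + 3*r^3 - 5*r^2 + 3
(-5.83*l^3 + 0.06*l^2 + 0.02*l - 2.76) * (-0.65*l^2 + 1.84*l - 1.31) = 3.7895*l^5 - 10.7662*l^4 + 7.7347*l^3 + 1.7522*l^2 - 5.1046*l + 3.6156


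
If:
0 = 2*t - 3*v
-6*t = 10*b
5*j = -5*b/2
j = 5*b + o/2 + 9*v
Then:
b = -9*v/10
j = 9*v/20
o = -81*v/10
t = 3*v/2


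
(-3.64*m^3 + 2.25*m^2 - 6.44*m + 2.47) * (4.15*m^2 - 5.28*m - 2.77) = -15.106*m^5 + 28.5567*m^4 - 28.5232*m^3 + 38.0212*m^2 + 4.7972*m - 6.8419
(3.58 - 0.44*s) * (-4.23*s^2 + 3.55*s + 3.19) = 1.8612*s^3 - 16.7054*s^2 + 11.3054*s + 11.4202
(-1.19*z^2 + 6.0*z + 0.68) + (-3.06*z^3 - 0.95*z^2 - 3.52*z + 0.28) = -3.06*z^3 - 2.14*z^2 + 2.48*z + 0.96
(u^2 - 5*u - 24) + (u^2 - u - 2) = 2*u^2 - 6*u - 26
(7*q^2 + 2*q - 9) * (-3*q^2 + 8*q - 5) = -21*q^4 + 50*q^3 + 8*q^2 - 82*q + 45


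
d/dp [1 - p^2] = -2*p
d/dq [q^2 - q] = 2*q - 1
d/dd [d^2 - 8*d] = 2*d - 8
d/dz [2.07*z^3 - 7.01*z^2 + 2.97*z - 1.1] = 6.21*z^2 - 14.02*z + 2.97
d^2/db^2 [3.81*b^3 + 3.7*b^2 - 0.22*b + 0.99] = 22.86*b + 7.4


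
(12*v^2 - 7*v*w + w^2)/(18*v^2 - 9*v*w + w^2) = (4*v - w)/(6*v - w)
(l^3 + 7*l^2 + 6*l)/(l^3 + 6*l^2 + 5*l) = (l + 6)/(l + 5)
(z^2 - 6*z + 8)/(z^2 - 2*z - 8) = (z - 2)/(z + 2)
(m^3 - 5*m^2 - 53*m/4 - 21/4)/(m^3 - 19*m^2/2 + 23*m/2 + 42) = (m + 1/2)/(m - 4)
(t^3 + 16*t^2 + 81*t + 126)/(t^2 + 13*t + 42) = t + 3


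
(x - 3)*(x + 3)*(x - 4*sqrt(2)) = x^3 - 4*sqrt(2)*x^2 - 9*x + 36*sqrt(2)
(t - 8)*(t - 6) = t^2 - 14*t + 48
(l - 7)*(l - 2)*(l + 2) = l^3 - 7*l^2 - 4*l + 28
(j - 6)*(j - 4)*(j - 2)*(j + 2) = j^4 - 10*j^3 + 20*j^2 + 40*j - 96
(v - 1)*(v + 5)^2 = v^3 + 9*v^2 + 15*v - 25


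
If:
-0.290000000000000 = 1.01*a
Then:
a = -0.29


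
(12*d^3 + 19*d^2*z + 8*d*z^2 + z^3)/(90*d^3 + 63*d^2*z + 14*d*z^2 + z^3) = (4*d^2 + 5*d*z + z^2)/(30*d^2 + 11*d*z + z^2)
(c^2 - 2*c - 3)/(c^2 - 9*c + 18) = (c + 1)/(c - 6)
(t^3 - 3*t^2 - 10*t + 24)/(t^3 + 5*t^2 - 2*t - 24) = (t - 4)/(t + 4)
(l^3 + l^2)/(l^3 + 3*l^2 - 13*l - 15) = l^2/(l^2 + 2*l - 15)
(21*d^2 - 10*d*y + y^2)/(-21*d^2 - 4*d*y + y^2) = (-3*d + y)/(3*d + y)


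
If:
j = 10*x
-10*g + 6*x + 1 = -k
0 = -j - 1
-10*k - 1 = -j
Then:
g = 1/50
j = -1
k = -1/5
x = -1/10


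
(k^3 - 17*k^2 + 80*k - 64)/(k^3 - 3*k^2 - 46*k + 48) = (k - 8)/(k + 6)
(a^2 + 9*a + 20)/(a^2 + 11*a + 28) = (a + 5)/(a + 7)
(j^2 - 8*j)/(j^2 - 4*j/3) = 3*(j - 8)/(3*j - 4)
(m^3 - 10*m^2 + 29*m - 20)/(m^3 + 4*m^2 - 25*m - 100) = (m^2 - 5*m + 4)/(m^2 + 9*m + 20)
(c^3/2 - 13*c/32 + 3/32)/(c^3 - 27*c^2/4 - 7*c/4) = (-16*c^3 + 13*c - 3)/(8*c*(-4*c^2 + 27*c + 7))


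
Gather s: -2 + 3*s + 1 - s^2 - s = -s^2 + 2*s - 1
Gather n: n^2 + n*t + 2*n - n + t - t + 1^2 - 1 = n^2 + n*(t + 1)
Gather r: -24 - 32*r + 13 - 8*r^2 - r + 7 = -8*r^2 - 33*r - 4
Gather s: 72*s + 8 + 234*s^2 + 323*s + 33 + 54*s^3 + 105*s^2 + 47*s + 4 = 54*s^3 + 339*s^2 + 442*s + 45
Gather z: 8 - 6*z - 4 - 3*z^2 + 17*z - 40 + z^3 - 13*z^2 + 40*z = z^3 - 16*z^2 + 51*z - 36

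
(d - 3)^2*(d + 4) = d^3 - 2*d^2 - 15*d + 36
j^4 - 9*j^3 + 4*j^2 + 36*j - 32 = (j - 8)*(j - 2)*(j - 1)*(j + 2)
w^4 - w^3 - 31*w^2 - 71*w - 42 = (w - 7)*(w + 1)*(w + 2)*(w + 3)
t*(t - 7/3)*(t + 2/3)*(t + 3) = t^4 + 4*t^3/3 - 59*t^2/9 - 14*t/3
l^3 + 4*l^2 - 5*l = l*(l - 1)*(l + 5)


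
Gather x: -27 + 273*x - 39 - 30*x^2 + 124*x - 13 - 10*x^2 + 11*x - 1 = -40*x^2 + 408*x - 80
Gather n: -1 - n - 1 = -n - 2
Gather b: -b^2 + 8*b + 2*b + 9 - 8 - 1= -b^2 + 10*b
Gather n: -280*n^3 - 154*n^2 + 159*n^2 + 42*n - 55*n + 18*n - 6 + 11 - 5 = -280*n^3 + 5*n^2 + 5*n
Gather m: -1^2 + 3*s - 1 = 3*s - 2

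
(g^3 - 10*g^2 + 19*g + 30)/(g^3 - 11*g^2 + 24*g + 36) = (g - 5)/(g - 6)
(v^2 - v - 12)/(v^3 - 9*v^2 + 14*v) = (v^2 - v - 12)/(v*(v^2 - 9*v + 14))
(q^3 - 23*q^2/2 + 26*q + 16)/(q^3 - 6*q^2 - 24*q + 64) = (q^2 - 7*q/2 - 2)/(q^2 + 2*q - 8)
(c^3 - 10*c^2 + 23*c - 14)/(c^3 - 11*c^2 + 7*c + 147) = (c^2 - 3*c + 2)/(c^2 - 4*c - 21)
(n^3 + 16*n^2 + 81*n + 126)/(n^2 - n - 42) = (n^2 + 10*n + 21)/(n - 7)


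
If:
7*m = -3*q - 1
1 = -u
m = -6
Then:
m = -6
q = 41/3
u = -1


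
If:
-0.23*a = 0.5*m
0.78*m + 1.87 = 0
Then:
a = 5.21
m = -2.40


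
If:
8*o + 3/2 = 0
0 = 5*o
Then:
No Solution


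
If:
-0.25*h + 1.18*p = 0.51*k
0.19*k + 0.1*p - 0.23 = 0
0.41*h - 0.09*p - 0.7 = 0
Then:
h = 1.87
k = 0.82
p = 0.75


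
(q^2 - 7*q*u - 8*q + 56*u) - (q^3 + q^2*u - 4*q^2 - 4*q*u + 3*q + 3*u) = -q^3 - q^2*u + 5*q^2 - 3*q*u - 11*q + 53*u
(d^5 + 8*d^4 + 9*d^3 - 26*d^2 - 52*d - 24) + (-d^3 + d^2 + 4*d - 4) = d^5 + 8*d^4 + 8*d^3 - 25*d^2 - 48*d - 28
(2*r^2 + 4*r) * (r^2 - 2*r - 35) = 2*r^4 - 78*r^2 - 140*r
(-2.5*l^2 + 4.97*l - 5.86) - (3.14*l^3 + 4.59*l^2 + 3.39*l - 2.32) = -3.14*l^3 - 7.09*l^2 + 1.58*l - 3.54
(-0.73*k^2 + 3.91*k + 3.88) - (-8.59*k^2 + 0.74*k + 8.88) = 7.86*k^2 + 3.17*k - 5.0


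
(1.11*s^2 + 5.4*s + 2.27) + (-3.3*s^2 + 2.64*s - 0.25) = -2.19*s^2 + 8.04*s + 2.02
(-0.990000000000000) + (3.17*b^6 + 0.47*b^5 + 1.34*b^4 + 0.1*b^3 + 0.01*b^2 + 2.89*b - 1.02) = 3.17*b^6 + 0.47*b^5 + 1.34*b^4 + 0.1*b^3 + 0.01*b^2 + 2.89*b - 2.01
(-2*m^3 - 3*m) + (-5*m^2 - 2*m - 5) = -2*m^3 - 5*m^2 - 5*m - 5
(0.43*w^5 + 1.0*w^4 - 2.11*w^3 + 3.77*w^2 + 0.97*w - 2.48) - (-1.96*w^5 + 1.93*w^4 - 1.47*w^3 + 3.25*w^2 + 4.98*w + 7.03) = 2.39*w^5 - 0.93*w^4 - 0.64*w^3 + 0.52*w^2 - 4.01*w - 9.51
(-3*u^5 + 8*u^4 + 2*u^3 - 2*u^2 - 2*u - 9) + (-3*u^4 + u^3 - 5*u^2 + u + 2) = -3*u^5 + 5*u^4 + 3*u^3 - 7*u^2 - u - 7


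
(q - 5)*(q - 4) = q^2 - 9*q + 20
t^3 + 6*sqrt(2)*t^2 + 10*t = t*(t + sqrt(2))*(t + 5*sqrt(2))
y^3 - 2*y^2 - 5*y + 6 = (y - 3)*(y - 1)*(y + 2)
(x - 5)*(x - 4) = x^2 - 9*x + 20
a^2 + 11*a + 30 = (a + 5)*(a + 6)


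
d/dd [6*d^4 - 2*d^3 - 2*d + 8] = 24*d^3 - 6*d^2 - 2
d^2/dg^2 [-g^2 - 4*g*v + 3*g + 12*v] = -2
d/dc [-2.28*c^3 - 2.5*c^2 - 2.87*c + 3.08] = -6.84*c^2 - 5.0*c - 2.87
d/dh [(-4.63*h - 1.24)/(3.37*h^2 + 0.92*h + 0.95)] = (15.6031*h^2 + 8.3576*h - 3.2577)/(11.3569*h^4 + 6.2008*h^3 + 7.2494*h^2 + 1.748*h + 0.9025)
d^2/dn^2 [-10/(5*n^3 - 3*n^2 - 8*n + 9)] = 20*(3*(5*n - 1)*(5*n^3 - 3*n^2 - 8*n + 9) - (-15*n^2 + 6*n + 8)^2)/(5*n^3 - 3*n^2 - 8*n + 9)^3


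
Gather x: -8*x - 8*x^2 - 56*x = -8*x^2 - 64*x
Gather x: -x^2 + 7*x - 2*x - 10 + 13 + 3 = -x^2 + 5*x + 6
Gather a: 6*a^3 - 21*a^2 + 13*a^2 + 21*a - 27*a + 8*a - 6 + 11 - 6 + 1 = 6*a^3 - 8*a^2 + 2*a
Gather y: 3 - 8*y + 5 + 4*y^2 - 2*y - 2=4*y^2 - 10*y + 6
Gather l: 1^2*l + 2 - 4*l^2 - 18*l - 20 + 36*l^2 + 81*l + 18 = 32*l^2 + 64*l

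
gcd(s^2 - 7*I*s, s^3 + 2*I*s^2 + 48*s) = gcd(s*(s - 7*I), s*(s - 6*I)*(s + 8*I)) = s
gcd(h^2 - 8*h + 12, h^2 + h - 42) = h - 6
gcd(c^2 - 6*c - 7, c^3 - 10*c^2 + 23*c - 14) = c - 7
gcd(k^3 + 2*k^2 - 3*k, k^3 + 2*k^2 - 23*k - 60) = k + 3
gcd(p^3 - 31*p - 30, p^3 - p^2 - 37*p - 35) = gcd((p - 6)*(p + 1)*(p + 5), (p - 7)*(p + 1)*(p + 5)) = p^2 + 6*p + 5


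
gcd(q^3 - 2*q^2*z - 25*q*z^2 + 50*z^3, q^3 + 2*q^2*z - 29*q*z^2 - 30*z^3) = -q + 5*z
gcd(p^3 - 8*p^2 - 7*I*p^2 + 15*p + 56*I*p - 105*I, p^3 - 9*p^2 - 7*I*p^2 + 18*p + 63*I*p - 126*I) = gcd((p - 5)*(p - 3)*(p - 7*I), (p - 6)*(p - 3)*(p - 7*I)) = p^2 + p*(-3 - 7*I) + 21*I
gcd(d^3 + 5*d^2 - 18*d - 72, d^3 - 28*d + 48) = d^2 + 2*d - 24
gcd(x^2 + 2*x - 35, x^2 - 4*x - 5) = x - 5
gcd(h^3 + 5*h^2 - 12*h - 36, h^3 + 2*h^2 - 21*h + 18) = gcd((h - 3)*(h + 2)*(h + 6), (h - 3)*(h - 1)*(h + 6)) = h^2 + 3*h - 18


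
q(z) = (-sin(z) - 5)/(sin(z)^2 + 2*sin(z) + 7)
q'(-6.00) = 0.10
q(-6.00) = -0.69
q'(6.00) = 0.01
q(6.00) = -0.72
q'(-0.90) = -0.07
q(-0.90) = -0.70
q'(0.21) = 0.09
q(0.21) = -0.70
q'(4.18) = 0.07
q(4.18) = -0.69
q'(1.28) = 0.04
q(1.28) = -0.61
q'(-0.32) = -0.00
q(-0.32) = -0.72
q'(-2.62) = 0.04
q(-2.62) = -0.72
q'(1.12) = 0.06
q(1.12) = -0.61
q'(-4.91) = 0.03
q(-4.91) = -0.60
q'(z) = (-2*sin(z)*cos(z) - 2*cos(z))*(-sin(z) - 5)/(sin(z)^2 + 2*sin(z) + 7)^2 - cos(z)/(sin(z)^2 + 2*sin(z) + 7)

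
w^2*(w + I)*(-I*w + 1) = -I*w^4 + 2*w^3 + I*w^2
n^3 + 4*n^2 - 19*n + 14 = (n - 2)*(n - 1)*(n + 7)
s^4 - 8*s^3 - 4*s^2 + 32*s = s*(s - 8)*(s - 2)*(s + 2)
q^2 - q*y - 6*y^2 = (q - 3*y)*(q + 2*y)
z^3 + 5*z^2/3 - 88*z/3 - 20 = (z - 5)*(z + 2/3)*(z + 6)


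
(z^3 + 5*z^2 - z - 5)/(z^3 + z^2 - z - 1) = (z + 5)/(z + 1)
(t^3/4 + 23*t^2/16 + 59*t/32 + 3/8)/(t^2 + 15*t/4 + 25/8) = (8*t^3 + 46*t^2 + 59*t + 12)/(4*(8*t^2 + 30*t + 25))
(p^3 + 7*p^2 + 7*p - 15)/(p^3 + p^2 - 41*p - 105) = (p - 1)/(p - 7)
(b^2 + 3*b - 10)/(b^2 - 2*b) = (b + 5)/b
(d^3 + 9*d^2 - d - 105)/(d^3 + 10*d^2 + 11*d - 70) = (d - 3)/(d - 2)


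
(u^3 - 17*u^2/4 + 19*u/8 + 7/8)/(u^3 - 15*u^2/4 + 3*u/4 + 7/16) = 2*(u - 1)/(2*u - 1)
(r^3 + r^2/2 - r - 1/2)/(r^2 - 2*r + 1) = (2*r^2 + 3*r + 1)/(2*(r - 1))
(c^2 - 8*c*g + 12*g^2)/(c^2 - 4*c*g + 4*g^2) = (c - 6*g)/(c - 2*g)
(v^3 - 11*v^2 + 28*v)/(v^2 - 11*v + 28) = v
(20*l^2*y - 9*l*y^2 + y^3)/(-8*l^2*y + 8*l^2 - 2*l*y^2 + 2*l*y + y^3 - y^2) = y*(-5*l + y)/(2*l*y - 2*l + y^2 - y)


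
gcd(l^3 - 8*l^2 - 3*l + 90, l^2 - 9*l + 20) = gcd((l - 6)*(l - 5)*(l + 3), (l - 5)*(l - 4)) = l - 5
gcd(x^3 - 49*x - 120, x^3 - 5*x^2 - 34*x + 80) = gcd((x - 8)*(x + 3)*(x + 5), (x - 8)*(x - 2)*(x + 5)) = x^2 - 3*x - 40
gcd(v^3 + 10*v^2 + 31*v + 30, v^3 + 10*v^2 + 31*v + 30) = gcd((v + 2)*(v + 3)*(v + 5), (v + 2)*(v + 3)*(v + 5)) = v^3 + 10*v^2 + 31*v + 30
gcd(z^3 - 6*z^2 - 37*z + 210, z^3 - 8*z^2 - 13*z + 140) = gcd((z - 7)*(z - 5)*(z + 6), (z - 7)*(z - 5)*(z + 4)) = z^2 - 12*z + 35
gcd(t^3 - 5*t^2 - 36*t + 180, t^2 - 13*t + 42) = t - 6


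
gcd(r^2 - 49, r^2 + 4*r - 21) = r + 7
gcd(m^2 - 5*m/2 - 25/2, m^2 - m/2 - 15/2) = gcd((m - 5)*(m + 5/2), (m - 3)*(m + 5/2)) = m + 5/2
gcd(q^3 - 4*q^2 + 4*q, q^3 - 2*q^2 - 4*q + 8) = q^2 - 4*q + 4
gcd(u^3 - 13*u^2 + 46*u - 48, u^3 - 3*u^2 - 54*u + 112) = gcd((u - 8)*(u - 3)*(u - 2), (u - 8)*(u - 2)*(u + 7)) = u^2 - 10*u + 16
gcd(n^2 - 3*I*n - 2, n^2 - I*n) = n - I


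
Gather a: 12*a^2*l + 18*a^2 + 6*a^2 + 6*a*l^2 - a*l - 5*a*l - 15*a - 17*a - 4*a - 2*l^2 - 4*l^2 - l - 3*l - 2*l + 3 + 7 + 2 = a^2*(12*l + 24) + a*(6*l^2 - 6*l - 36) - 6*l^2 - 6*l + 12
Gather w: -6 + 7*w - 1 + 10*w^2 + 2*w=10*w^2 + 9*w - 7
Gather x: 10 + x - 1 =x + 9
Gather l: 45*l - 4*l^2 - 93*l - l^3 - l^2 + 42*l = -l^3 - 5*l^2 - 6*l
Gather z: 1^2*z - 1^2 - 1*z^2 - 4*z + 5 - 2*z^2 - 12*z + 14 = -3*z^2 - 15*z + 18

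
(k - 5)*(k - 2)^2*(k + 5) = k^4 - 4*k^3 - 21*k^2 + 100*k - 100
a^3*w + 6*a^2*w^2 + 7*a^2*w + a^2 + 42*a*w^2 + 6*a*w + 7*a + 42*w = (a + 7)*(a + 6*w)*(a*w + 1)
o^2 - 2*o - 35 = (o - 7)*(o + 5)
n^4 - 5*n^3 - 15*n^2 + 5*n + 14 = (n - 7)*(n - 1)*(n + 1)*(n + 2)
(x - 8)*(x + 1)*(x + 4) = x^3 - 3*x^2 - 36*x - 32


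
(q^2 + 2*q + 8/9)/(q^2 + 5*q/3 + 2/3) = (q + 4/3)/(q + 1)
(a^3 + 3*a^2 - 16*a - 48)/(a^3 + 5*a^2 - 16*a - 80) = (a + 3)/(a + 5)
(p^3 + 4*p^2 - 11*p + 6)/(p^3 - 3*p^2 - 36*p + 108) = (p^2 - 2*p + 1)/(p^2 - 9*p + 18)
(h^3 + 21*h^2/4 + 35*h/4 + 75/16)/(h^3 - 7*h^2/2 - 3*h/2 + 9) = (8*h^2 + 30*h + 25)/(8*(h^2 - 5*h + 6))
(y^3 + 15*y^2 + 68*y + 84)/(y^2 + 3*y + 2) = (y^2 + 13*y + 42)/(y + 1)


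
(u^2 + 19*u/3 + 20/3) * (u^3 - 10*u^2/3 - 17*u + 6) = u^5 + 3*u^4 - 283*u^3/9 - 1115*u^2/9 - 226*u/3 + 40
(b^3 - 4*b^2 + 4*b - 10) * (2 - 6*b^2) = -6*b^5 + 24*b^4 - 22*b^3 + 52*b^2 + 8*b - 20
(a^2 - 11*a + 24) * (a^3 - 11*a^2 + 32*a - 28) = a^5 - 22*a^4 + 177*a^3 - 644*a^2 + 1076*a - 672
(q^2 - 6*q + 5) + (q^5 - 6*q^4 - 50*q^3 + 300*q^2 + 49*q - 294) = q^5 - 6*q^4 - 50*q^3 + 301*q^2 + 43*q - 289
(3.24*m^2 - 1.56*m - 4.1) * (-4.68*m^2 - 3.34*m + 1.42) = -15.1632*m^4 - 3.5208*m^3 + 28.9992*m^2 + 11.4788*m - 5.822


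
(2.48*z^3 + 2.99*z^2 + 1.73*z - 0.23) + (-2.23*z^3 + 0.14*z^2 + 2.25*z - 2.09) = 0.25*z^3 + 3.13*z^2 + 3.98*z - 2.32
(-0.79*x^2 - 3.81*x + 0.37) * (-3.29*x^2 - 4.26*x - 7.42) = 2.5991*x^4 + 15.9003*x^3 + 20.8751*x^2 + 26.694*x - 2.7454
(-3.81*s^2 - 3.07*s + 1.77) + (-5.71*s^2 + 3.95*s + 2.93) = -9.52*s^2 + 0.88*s + 4.7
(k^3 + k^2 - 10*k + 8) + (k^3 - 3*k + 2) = 2*k^3 + k^2 - 13*k + 10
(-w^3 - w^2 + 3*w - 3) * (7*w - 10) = -7*w^4 + 3*w^3 + 31*w^2 - 51*w + 30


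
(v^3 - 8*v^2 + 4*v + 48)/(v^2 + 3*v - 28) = (v^2 - 4*v - 12)/(v + 7)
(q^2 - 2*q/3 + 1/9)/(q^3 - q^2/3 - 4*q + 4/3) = (q - 1/3)/(q^2 - 4)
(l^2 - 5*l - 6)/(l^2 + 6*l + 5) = (l - 6)/(l + 5)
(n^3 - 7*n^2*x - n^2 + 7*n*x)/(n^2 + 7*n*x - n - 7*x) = n*(n - 7*x)/(n + 7*x)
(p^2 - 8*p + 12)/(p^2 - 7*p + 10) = (p - 6)/(p - 5)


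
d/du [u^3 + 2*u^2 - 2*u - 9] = 3*u^2 + 4*u - 2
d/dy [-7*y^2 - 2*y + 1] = -14*y - 2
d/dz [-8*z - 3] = -8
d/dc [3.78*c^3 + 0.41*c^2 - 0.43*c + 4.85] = 11.34*c^2 + 0.82*c - 0.43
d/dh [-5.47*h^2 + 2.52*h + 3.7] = 2.52 - 10.94*h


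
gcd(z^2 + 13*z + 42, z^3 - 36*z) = z + 6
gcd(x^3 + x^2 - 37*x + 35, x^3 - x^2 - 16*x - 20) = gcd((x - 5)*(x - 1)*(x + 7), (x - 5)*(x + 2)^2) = x - 5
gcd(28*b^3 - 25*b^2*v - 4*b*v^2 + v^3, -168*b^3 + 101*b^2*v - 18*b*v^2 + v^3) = -7*b + v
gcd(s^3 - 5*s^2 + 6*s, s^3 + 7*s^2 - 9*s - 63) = s - 3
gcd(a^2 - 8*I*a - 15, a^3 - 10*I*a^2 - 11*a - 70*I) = a - 5*I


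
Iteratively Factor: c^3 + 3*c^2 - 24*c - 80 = (c + 4)*(c^2 - c - 20) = (c + 4)^2*(c - 5)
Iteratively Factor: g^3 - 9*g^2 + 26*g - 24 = (g - 2)*(g^2 - 7*g + 12) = (g - 4)*(g - 2)*(g - 3)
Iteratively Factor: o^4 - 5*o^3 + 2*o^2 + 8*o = (o - 2)*(o^3 - 3*o^2 - 4*o) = (o - 4)*(o - 2)*(o^2 + o) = (o - 4)*(o - 2)*(o + 1)*(o)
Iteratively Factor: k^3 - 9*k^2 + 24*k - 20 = (k - 2)*(k^2 - 7*k + 10) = (k - 2)^2*(k - 5)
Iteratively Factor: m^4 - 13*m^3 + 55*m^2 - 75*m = (m)*(m^3 - 13*m^2 + 55*m - 75) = m*(m - 3)*(m^2 - 10*m + 25) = m*(m - 5)*(m - 3)*(m - 5)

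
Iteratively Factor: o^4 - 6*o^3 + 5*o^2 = (o - 1)*(o^3 - 5*o^2) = o*(o - 1)*(o^2 - 5*o) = o^2*(o - 1)*(o - 5)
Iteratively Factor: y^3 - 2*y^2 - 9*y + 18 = (y - 2)*(y^2 - 9) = (y - 3)*(y - 2)*(y + 3)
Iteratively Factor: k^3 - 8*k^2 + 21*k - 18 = (k - 3)*(k^2 - 5*k + 6) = (k - 3)^2*(k - 2)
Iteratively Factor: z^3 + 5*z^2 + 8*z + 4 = (z + 1)*(z^2 + 4*z + 4) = (z + 1)*(z + 2)*(z + 2)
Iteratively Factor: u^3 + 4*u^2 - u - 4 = (u + 1)*(u^2 + 3*u - 4) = (u - 1)*(u + 1)*(u + 4)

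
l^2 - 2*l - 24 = (l - 6)*(l + 4)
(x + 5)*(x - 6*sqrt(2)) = x^2 - 6*sqrt(2)*x + 5*x - 30*sqrt(2)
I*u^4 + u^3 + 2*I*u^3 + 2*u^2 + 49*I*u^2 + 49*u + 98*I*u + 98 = (u + 2)*(u - 7*I)*(u + 7*I)*(I*u + 1)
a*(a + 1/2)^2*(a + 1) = a^4 + 2*a^3 + 5*a^2/4 + a/4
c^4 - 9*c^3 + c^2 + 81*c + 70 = (c - 7)*(c - 5)*(c + 1)*(c + 2)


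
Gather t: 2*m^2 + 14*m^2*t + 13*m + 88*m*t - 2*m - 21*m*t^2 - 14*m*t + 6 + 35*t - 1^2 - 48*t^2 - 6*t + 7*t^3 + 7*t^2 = 2*m^2 + 11*m + 7*t^3 + t^2*(-21*m - 41) + t*(14*m^2 + 74*m + 29) + 5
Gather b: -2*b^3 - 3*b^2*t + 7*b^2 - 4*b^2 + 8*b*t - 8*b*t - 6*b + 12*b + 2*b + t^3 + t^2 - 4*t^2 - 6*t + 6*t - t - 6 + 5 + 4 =-2*b^3 + b^2*(3 - 3*t) + 8*b + t^3 - 3*t^2 - t + 3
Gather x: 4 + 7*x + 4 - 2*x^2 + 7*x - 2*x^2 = -4*x^2 + 14*x + 8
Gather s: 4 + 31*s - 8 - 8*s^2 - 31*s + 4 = -8*s^2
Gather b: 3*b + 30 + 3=3*b + 33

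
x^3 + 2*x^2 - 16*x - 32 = (x - 4)*(x + 2)*(x + 4)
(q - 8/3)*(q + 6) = q^2 + 10*q/3 - 16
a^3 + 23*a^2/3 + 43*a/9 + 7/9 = (a + 1/3)^2*(a + 7)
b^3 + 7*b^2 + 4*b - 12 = (b - 1)*(b + 2)*(b + 6)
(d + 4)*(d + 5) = d^2 + 9*d + 20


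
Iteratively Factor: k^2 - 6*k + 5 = (k - 1)*(k - 5)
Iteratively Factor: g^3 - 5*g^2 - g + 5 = (g + 1)*(g^2 - 6*g + 5) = (g - 5)*(g + 1)*(g - 1)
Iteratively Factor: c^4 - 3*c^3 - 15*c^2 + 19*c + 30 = (c + 1)*(c^3 - 4*c^2 - 11*c + 30) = (c - 5)*(c + 1)*(c^2 + c - 6) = (c - 5)*(c + 1)*(c + 3)*(c - 2)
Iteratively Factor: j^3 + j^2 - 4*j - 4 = (j + 2)*(j^2 - j - 2) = (j - 2)*(j + 2)*(j + 1)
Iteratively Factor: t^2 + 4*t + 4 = (t + 2)*(t + 2)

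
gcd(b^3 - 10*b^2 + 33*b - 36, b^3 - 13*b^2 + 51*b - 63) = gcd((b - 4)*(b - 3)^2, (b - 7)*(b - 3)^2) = b^2 - 6*b + 9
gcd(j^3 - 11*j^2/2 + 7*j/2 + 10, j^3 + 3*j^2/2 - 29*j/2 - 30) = j - 4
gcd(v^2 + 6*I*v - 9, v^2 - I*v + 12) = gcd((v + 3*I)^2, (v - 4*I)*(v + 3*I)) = v + 3*I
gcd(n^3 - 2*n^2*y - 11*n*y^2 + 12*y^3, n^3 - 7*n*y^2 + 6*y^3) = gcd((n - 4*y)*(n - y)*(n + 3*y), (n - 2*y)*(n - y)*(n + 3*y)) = -n^2 - 2*n*y + 3*y^2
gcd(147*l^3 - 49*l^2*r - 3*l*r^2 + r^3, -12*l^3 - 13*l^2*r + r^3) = 1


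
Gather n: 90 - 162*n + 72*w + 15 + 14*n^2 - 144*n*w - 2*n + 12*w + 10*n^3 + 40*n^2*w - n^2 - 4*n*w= 10*n^3 + n^2*(40*w + 13) + n*(-148*w - 164) + 84*w + 105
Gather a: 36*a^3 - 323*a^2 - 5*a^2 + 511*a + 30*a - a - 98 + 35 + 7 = 36*a^3 - 328*a^2 + 540*a - 56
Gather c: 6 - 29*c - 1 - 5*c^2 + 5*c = -5*c^2 - 24*c + 5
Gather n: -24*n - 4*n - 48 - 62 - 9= -28*n - 119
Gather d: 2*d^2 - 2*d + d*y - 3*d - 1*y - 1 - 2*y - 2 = 2*d^2 + d*(y - 5) - 3*y - 3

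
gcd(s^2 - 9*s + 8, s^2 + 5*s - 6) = s - 1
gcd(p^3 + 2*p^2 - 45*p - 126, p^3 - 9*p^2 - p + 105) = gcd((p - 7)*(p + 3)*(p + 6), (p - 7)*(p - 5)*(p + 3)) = p^2 - 4*p - 21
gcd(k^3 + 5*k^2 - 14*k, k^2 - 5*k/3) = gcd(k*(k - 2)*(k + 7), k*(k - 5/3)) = k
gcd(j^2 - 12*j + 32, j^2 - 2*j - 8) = j - 4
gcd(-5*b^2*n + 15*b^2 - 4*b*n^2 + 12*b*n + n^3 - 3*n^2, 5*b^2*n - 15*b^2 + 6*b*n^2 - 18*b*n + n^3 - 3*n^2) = b*n - 3*b + n^2 - 3*n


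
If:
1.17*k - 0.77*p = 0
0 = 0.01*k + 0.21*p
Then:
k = 0.00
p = 0.00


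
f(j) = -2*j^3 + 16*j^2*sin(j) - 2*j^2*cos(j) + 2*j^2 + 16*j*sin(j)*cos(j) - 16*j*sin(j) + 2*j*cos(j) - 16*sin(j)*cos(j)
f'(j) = 2*j^2*sin(j) + 16*j^2*cos(j) - 6*j^2 - 16*j*sin(j)^2 + 30*j*sin(j) + 16*j*cos(j)^2 - 20*j*cos(j) + 4*j + 16*sin(j)^2 + 16*sin(j)*cos(j) - 16*sin(j) - 16*cos(j)^2 + 2*cos(j)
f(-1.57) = -51.86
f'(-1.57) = 78.27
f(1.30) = 6.03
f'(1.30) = 21.30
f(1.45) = 9.18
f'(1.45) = 20.38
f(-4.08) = 499.87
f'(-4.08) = -390.96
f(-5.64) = 670.88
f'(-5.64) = 190.65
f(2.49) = 11.93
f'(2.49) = -26.40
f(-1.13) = -18.29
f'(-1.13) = 65.35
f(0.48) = -4.57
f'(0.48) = -1.68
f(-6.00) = 581.06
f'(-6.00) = 305.33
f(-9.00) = 1130.47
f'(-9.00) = -1917.19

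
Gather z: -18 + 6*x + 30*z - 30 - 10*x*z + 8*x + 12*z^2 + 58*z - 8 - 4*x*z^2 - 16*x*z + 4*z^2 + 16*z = 14*x + z^2*(16 - 4*x) + z*(104 - 26*x) - 56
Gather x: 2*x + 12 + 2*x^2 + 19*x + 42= 2*x^2 + 21*x + 54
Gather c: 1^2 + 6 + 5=12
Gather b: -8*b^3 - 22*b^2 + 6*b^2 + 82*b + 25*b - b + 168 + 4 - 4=-8*b^3 - 16*b^2 + 106*b + 168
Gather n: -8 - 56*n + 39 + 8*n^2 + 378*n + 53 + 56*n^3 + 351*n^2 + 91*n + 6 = 56*n^3 + 359*n^2 + 413*n + 90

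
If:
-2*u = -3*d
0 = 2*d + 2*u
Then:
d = 0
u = 0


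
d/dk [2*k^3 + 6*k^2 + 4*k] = 6*k^2 + 12*k + 4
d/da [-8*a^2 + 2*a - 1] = 2 - 16*a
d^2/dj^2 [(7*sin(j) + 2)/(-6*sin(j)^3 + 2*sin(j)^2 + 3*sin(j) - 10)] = (1008*sin(j)^7 + 396*sin(j)^6 - 1244*sin(j)^5 - 5902*sin(j)^4 - 128*sin(j)^3 + 5596*sin(j)^2 + 568*sin(j) - 536)/(6*sin(j)^3 - 2*sin(j)^2 - 3*sin(j) + 10)^3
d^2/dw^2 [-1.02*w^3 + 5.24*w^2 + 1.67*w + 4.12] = 10.48 - 6.12*w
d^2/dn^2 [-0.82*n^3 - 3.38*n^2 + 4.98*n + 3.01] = -4.92*n - 6.76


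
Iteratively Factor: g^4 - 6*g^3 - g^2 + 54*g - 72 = (g - 3)*(g^3 - 3*g^2 - 10*g + 24) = (g - 3)*(g - 2)*(g^2 - g - 12) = (g - 4)*(g - 3)*(g - 2)*(g + 3)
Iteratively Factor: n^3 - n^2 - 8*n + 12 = (n - 2)*(n^2 + n - 6) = (n - 2)*(n + 3)*(n - 2)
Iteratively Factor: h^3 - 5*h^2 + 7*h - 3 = (h - 1)*(h^2 - 4*h + 3) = (h - 3)*(h - 1)*(h - 1)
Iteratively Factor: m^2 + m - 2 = (m - 1)*(m + 2)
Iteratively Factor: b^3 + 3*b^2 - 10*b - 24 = (b + 4)*(b^2 - b - 6) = (b + 2)*(b + 4)*(b - 3)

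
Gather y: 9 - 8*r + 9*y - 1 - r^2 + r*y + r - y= -r^2 - 7*r + y*(r + 8) + 8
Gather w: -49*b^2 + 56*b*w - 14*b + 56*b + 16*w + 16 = -49*b^2 + 42*b + w*(56*b + 16) + 16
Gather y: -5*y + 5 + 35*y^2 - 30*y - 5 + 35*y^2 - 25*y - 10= 70*y^2 - 60*y - 10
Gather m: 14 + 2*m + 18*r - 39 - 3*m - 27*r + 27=-m - 9*r + 2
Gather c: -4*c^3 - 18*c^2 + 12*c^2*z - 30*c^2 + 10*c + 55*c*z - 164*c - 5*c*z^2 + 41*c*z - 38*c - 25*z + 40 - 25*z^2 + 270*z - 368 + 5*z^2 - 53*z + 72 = -4*c^3 + c^2*(12*z - 48) + c*(-5*z^2 + 96*z - 192) - 20*z^2 + 192*z - 256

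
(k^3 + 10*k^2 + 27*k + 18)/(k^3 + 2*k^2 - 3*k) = (k^2 + 7*k + 6)/(k*(k - 1))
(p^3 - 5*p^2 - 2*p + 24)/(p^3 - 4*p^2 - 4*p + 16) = (p - 3)/(p - 2)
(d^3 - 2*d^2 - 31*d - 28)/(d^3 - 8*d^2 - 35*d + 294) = (d^2 + 5*d + 4)/(d^2 - d - 42)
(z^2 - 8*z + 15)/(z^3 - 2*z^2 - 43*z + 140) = (z - 3)/(z^2 + 3*z - 28)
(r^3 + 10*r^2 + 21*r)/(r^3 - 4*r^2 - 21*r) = (r + 7)/(r - 7)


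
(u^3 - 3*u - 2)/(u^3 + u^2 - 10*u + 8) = (u^2 + 2*u + 1)/(u^2 + 3*u - 4)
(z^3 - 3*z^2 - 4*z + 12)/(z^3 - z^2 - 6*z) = (z - 2)/z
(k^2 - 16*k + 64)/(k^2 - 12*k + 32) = (k - 8)/(k - 4)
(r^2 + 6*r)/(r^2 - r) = (r + 6)/(r - 1)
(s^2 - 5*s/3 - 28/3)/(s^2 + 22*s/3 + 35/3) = (s - 4)/(s + 5)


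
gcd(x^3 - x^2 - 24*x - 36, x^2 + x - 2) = x + 2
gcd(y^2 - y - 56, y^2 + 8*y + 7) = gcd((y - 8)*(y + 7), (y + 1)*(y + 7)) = y + 7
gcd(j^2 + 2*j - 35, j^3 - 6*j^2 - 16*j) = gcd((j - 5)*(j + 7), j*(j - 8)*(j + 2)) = 1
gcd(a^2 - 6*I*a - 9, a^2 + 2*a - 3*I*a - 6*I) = a - 3*I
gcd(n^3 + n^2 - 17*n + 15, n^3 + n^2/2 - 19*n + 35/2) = n^2 + 4*n - 5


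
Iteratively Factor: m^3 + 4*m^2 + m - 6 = (m + 2)*(m^2 + 2*m - 3) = (m - 1)*(m + 2)*(m + 3)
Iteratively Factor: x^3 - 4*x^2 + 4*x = (x - 2)*(x^2 - 2*x) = x*(x - 2)*(x - 2)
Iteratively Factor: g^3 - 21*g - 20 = (g - 5)*(g^2 + 5*g + 4) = (g - 5)*(g + 1)*(g + 4)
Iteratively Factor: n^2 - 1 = (n - 1)*(n + 1)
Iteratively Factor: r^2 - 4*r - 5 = (r - 5)*(r + 1)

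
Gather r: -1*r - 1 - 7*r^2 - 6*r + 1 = -7*r^2 - 7*r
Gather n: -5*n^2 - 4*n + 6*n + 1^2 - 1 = -5*n^2 + 2*n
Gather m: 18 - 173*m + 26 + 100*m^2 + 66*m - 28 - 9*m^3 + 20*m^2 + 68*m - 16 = -9*m^3 + 120*m^2 - 39*m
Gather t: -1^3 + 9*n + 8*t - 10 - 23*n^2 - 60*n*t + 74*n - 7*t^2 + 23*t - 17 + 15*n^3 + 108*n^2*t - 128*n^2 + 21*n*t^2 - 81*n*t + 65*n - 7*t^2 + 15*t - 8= 15*n^3 - 151*n^2 + 148*n + t^2*(21*n - 14) + t*(108*n^2 - 141*n + 46) - 36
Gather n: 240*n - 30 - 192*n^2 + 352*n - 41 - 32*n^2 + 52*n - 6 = -224*n^2 + 644*n - 77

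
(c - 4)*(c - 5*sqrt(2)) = c^2 - 5*sqrt(2)*c - 4*c + 20*sqrt(2)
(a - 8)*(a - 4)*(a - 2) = a^3 - 14*a^2 + 56*a - 64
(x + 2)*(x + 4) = x^2 + 6*x + 8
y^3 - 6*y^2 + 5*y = y*(y - 5)*(y - 1)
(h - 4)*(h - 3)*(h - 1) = h^3 - 8*h^2 + 19*h - 12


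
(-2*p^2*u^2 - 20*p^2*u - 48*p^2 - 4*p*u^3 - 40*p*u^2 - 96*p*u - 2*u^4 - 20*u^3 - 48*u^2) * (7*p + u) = -14*p^3*u^2 - 140*p^3*u - 336*p^3 - 30*p^2*u^3 - 300*p^2*u^2 - 720*p^2*u - 18*p*u^4 - 180*p*u^3 - 432*p*u^2 - 2*u^5 - 20*u^4 - 48*u^3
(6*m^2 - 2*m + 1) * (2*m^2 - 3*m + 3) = 12*m^4 - 22*m^3 + 26*m^2 - 9*m + 3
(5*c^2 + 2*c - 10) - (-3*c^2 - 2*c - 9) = 8*c^2 + 4*c - 1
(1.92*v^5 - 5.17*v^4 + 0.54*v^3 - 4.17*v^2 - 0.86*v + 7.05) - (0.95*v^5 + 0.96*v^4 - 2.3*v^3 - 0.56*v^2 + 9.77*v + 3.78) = 0.97*v^5 - 6.13*v^4 + 2.84*v^3 - 3.61*v^2 - 10.63*v + 3.27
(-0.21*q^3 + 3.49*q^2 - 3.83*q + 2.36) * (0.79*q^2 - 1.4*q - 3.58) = -0.1659*q^5 + 3.0511*q^4 - 7.1599*q^3 - 5.2678*q^2 + 10.4074*q - 8.4488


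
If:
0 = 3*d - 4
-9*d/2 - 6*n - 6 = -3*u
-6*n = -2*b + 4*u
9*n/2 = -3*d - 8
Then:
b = -32/3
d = 4/3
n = -8/3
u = -4/3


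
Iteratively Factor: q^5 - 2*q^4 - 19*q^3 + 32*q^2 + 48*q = (q - 4)*(q^4 + 2*q^3 - 11*q^2 - 12*q) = q*(q - 4)*(q^3 + 2*q^2 - 11*q - 12) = q*(q - 4)*(q - 3)*(q^2 + 5*q + 4) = q*(q - 4)*(q - 3)*(q + 4)*(q + 1)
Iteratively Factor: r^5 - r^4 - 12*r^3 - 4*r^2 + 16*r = (r + 2)*(r^4 - 3*r^3 - 6*r^2 + 8*r) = (r - 4)*(r + 2)*(r^3 + r^2 - 2*r) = r*(r - 4)*(r + 2)*(r^2 + r - 2) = r*(r - 4)*(r - 1)*(r + 2)*(r + 2)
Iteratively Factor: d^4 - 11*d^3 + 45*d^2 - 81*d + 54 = (d - 3)*(d^3 - 8*d^2 + 21*d - 18) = (d - 3)^2*(d^2 - 5*d + 6) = (d - 3)^3*(d - 2)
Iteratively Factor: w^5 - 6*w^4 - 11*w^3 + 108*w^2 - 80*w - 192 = (w + 4)*(w^4 - 10*w^3 + 29*w^2 - 8*w - 48) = (w + 1)*(w + 4)*(w^3 - 11*w^2 + 40*w - 48) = (w - 3)*(w + 1)*(w + 4)*(w^2 - 8*w + 16) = (w - 4)*(w - 3)*(w + 1)*(w + 4)*(w - 4)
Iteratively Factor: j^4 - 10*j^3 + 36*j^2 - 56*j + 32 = (j - 2)*(j^3 - 8*j^2 + 20*j - 16) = (j - 2)^2*(j^2 - 6*j + 8) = (j - 4)*(j - 2)^2*(j - 2)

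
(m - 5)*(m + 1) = m^2 - 4*m - 5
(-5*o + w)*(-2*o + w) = 10*o^2 - 7*o*w + w^2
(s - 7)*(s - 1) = s^2 - 8*s + 7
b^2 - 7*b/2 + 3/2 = (b - 3)*(b - 1/2)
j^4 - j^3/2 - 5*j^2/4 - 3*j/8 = j*(j - 3/2)*(j + 1/2)^2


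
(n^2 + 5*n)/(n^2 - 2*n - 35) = n/(n - 7)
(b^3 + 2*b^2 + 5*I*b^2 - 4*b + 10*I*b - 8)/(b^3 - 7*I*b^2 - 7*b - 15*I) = (b^2 + b*(2 + 4*I) + 8*I)/(b^2 - 8*I*b - 15)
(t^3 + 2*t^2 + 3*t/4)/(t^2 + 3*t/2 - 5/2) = t*(4*t^2 + 8*t + 3)/(2*(2*t^2 + 3*t - 5))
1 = 1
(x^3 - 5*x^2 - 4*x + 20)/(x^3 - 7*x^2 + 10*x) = (x + 2)/x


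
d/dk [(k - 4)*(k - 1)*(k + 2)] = 3*k^2 - 6*k - 6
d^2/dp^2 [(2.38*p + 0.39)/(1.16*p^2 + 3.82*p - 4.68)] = ((2.32*p + 3.82)*(2.38*p + 0.39)*(4.64*p + 7.64) - (16.5648*p + 19.088)*(1.16*p^2 + 3.82*p - 4.68))/(1.16*p^2 + 3.82*p - 4.68)^3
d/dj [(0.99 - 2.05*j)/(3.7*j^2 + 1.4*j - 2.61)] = (7.585*j^2 - 7.326*j + 3.9645)/(13.69*j^4 + 10.36*j^3 - 17.354*j^2 - 7.308*j + 6.8121)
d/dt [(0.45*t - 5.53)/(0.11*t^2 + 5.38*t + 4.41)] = (-0.0495*t^2 + 1.2166*t + 31.7359)/(0.0121*t^4 + 1.1836*t^3 + 29.9146*t^2 + 47.4516*t + 19.4481)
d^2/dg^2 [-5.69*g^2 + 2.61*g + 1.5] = -11.3800000000000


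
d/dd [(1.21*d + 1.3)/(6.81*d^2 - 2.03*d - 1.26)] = (-8.2401*d^2 - 17.706*d + 1.1144)/(46.3761*d^4 - 27.6486*d^3 - 13.0403*d^2 + 5.1156*d + 1.5876)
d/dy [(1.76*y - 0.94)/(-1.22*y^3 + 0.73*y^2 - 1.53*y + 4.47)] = (4.2944*y^3 - 4.7252*y^2 + 1.3724*y + 6.429)/(1.4884*y^6 - 1.7812*y^5 + 4.2661*y^4 - 13.1406*y^3 + 8.8671*y^2 - 13.6782*y + 19.9809)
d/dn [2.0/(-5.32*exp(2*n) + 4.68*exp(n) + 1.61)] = (21.28*exp(n) - 9.36)*exp(n)/(-5.32*exp(2*n) + 4.68*exp(n) + 1.61)^2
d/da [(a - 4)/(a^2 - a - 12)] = -1/(a^2 + 6*a + 9)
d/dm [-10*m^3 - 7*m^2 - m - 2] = -30*m^2 - 14*m - 1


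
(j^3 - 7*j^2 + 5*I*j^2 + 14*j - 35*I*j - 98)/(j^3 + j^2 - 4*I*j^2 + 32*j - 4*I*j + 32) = (j^3 + j^2*(-7 + 5*I) + j*(14 - 35*I) - 98)/(j^3 + j^2*(1 - 4*I) + j*(32 - 4*I) + 32)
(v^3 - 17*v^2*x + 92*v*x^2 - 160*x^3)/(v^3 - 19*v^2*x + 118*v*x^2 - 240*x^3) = (-v + 4*x)/(-v + 6*x)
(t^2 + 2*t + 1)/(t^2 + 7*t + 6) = (t + 1)/(t + 6)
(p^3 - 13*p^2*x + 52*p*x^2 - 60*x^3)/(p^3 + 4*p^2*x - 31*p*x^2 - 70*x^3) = (p^2 - 8*p*x + 12*x^2)/(p^2 + 9*p*x + 14*x^2)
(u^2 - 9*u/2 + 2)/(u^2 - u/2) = (u - 4)/u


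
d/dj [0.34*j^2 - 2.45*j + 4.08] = 0.68*j - 2.45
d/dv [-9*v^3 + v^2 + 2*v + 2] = -27*v^2 + 2*v + 2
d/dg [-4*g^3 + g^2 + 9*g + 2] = -12*g^2 + 2*g + 9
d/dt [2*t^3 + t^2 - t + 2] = 6*t^2 + 2*t - 1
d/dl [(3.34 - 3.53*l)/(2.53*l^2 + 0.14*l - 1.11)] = (8.9309*l^2 - 16.9004*l + 3.4507)/(6.4009*l^4 + 0.7084*l^3 - 5.597*l^2 - 0.3108*l + 1.2321)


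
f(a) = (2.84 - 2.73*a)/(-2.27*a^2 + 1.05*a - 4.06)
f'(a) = (2.84 - 2.73*a)*(4.54*a - 1.05)/(-2.27*a^2 + 1.05*a - 4.06)^2 - 2.73/(-2.27*a^2 + 1.05*a - 4.06) = (-6.1971*a^2 + 12.8936*a + 8.1018)/(5.1529*a^4 - 4.767*a^3 + 19.5349*a^2 - 8.526*a + 16.4836)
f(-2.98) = -0.40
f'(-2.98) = -0.11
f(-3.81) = -0.32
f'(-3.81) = -0.08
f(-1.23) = -0.71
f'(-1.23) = -0.22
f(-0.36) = -0.81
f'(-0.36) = 0.12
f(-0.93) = -0.77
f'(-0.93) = -0.19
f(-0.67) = -0.81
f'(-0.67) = -0.10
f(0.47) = -0.38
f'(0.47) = 0.77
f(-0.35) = -0.81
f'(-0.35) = 0.13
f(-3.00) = -0.40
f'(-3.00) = -0.11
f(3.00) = 0.25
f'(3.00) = -0.02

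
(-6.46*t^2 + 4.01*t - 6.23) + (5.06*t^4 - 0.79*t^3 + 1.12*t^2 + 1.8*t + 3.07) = 5.06*t^4 - 0.79*t^3 - 5.34*t^2 + 5.81*t - 3.16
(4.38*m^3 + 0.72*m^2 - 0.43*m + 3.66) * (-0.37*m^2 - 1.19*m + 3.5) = -1.6206*m^5 - 5.4786*m^4 + 14.6323*m^3 + 1.6775*m^2 - 5.8604*m + 12.81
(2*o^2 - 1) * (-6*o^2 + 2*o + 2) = -12*o^4 + 4*o^3 + 10*o^2 - 2*o - 2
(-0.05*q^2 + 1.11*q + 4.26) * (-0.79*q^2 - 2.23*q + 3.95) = 0.0395*q^4 - 0.7654*q^3 - 6.0382*q^2 - 5.1153*q + 16.827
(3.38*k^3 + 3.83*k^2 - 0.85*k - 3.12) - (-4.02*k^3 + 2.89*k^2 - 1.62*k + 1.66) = 7.4*k^3 + 0.94*k^2 + 0.77*k - 4.78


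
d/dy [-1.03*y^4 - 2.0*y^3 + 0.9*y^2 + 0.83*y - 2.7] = -4.12*y^3 - 6.0*y^2 + 1.8*y + 0.83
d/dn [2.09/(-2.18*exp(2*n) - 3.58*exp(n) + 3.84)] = (9.1124*exp(n) + 7.4822)*exp(n)/(2.18*exp(2*n) + 3.58*exp(n) - 3.84)^2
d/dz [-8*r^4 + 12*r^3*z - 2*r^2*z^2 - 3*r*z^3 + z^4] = 12*r^3 - 4*r^2*z - 9*r*z^2 + 4*z^3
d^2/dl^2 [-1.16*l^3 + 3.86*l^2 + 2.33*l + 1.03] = 7.72 - 6.96*l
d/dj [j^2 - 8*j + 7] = 2*j - 8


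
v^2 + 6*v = v*(v + 6)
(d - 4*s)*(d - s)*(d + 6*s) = d^3 + d^2*s - 26*d*s^2 + 24*s^3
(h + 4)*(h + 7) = h^2 + 11*h + 28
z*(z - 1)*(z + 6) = z^3 + 5*z^2 - 6*z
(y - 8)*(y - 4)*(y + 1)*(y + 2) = y^4 - 9*y^3 - 2*y^2 + 72*y + 64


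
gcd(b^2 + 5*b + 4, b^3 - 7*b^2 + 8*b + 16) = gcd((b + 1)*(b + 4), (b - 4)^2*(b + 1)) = b + 1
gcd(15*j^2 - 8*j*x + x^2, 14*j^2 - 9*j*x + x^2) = 1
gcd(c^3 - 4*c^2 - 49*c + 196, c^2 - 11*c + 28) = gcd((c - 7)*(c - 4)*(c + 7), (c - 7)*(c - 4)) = c^2 - 11*c + 28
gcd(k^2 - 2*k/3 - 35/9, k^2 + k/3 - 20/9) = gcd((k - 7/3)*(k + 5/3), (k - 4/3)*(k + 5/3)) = k + 5/3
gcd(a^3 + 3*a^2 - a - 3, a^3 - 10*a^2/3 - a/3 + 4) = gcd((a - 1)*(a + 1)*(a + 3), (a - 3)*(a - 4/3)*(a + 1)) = a + 1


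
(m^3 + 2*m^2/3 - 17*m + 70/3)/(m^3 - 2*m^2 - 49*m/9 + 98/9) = 3*(m + 5)/(3*m + 7)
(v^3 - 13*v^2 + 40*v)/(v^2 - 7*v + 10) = v*(v - 8)/(v - 2)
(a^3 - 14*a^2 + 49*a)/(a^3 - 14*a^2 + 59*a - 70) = a*(a - 7)/(a^2 - 7*a + 10)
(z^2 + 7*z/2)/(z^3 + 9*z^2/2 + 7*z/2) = 1/(z + 1)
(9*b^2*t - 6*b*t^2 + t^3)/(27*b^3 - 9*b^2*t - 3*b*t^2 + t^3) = t/(3*b + t)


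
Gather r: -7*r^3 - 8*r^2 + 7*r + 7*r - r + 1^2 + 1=-7*r^3 - 8*r^2 + 13*r + 2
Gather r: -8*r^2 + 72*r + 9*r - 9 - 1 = -8*r^2 + 81*r - 10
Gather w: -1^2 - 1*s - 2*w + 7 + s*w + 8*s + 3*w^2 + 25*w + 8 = 7*s + 3*w^2 + w*(s + 23) + 14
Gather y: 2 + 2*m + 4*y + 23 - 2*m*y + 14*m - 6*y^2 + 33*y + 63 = 16*m - 6*y^2 + y*(37 - 2*m) + 88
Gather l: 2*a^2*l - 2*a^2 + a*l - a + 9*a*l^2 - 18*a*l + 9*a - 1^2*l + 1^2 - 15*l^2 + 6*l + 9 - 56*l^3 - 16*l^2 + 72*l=-2*a^2 + 8*a - 56*l^3 + l^2*(9*a - 31) + l*(2*a^2 - 17*a + 77) + 10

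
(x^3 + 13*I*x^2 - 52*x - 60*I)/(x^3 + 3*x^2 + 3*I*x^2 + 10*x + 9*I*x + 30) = (x^2 + 8*I*x - 12)/(x^2 + x*(3 - 2*I) - 6*I)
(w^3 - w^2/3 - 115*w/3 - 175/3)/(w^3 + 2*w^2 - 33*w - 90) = (3*w^2 - 16*w - 35)/(3*(w^2 - 3*w - 18))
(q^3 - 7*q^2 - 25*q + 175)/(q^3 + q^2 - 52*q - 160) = (q^2 - 12*q + 35)/(q^2 - 4*q - 32)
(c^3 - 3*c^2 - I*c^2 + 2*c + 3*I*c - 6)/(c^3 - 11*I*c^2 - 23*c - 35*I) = (c^2 - c*(3 + 2*I) + 6*I)/(c^2 - 12*I*c - 35)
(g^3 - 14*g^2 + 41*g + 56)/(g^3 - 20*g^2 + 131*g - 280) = (g + 1)/(g - 5)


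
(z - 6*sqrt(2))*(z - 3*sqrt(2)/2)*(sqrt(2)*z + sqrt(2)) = sqrt(2)*z^3 - 15*z^2 + sqrt(2)*z^2 - 15*z + 18*sqrt(2)*z + 18*sqrt(2)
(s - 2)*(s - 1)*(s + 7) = s^3 + 4*s^2 - 19*s + 14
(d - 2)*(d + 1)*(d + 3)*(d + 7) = d^4 + 9*d^3 + 9*d^2 - 41*d - 42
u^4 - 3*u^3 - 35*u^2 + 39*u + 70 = (u - 7)*(u - 2)*(u + 1)*(u + 5)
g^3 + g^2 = g^2*(g + 1)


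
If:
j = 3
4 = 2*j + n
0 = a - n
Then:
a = -2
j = 3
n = -2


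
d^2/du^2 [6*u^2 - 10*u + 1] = 12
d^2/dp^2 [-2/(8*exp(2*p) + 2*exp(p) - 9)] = 4*(-4*(8*exp(p) + 1)^2*exp(p) + (16*exp(p) + 1)*(8*exp(2*p) + 2*exp(p) - 9))*exp(p)/(8*exp(2*p) + 2*exp(p) - 9)^3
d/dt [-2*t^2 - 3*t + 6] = -4*t - 3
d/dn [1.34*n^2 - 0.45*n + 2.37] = 2.68*n - 0.45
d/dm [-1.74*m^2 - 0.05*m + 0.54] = -3.48*m - 0.05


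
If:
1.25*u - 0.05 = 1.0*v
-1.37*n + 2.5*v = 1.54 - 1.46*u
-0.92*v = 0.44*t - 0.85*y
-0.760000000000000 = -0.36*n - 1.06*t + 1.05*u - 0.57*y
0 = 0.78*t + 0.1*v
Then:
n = 4.54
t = -0.27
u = 1.72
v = 2.10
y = 2.13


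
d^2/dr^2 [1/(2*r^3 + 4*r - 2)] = (-3*r*(r^3 + 2*r - 1) + (3*r^2 + 2)^2)/(r^3 + 2*r - 1)^3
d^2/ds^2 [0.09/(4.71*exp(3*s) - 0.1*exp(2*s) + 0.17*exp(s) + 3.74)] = ((-3.8151*exp(2*s) + 0.036*exp(s) - 0.0153)*(4.71*exp(3*s) - 0.1*exp(2*s) + 0.17*exp(s) + 3.74) + 0.09*(14.13*exp(2*s) - 0.2*exp(s) + 0.17)*(28.26*exp(2*s) - 0.4*exp(s) + 0.34)*exp(s))*exp(s)/(4.71*exp(3*s) - 0.1*exp(2*s) + 0.17*exp(s) + 3.74)^3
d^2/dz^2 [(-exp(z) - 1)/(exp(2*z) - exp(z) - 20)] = (-exp(4*z) - 5*exp(3*z) - 117*exp(2*z) - 61*exp(z) - 380)*exp(z)/(exp(6*z) - 3*exp(5*z) - 57*exp(4*z) + 119*exp(3*z) + 1140*exp(2*z) - 1200*exp(z) - 8000)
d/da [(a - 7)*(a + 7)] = 2*a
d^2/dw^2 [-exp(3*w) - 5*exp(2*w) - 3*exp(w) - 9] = (-9*exp(2*w) - 20*exp(w) - 3)*exp(w)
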